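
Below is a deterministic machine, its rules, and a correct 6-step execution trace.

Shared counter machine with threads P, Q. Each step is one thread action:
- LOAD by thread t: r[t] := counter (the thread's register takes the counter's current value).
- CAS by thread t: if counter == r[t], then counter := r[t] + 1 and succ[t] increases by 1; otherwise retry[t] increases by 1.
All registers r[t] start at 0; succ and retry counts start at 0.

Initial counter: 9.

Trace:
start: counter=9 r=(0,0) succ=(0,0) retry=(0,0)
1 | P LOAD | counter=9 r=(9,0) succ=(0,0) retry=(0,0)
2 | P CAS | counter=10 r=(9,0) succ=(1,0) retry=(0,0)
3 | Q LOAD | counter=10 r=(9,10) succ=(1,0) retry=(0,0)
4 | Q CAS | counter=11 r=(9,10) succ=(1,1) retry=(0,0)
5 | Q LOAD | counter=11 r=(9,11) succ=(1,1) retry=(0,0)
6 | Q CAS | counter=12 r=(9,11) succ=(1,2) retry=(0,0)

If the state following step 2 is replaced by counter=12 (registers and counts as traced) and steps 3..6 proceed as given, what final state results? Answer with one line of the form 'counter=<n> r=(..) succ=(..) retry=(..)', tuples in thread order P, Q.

state after step 2 := counter=12 r=(9,0) succ=(1,0) retry=(0,0)
3 | Q LOAD | counter=12 r=(9,12) succ=(1,0) retry=(0,0)
4 | Q CAS | counter=13 r=(9,12) succ=(1,1) retry=(0,0)
5 | Q LOAD | counter=13 r=(9,13) succ=(1,1) retry=(0,0)
6 | Q CAS | counter=14 r=(9,13) succ=(1,2) retry=(0,0)

counter=14 r=(9,13) succ=(1,2) retry=(0,0)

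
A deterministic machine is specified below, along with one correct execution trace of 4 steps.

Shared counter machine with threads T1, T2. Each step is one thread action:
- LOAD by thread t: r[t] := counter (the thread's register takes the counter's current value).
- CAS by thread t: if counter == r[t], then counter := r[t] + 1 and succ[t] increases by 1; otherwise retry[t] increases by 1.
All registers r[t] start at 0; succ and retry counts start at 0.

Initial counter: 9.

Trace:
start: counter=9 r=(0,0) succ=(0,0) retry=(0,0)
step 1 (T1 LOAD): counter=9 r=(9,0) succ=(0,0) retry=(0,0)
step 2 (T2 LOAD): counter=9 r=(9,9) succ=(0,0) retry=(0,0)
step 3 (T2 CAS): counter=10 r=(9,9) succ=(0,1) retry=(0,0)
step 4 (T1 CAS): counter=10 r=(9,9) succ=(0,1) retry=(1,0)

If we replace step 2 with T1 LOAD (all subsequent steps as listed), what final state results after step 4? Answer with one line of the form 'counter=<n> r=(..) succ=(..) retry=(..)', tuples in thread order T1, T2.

counter=10 r=(9,0) succ=(1,0) retry=(0,1)

(re-executing from step 2 with the substitution; state before step 2: counter=9 r=(9,0) succ=(0,0) retry=(0,0))
step 2 (T1 LOAD): counter=9 r=(9,0) succ=(0,0) retry=(0,0)
step 3 (T2 CAS): counter=9 r=(9,0) succ=(0,0) retry=(0,1)
step 4 (T1 CAS): counter=10 r=(9,0) succ=(1,0) retry=(0,1)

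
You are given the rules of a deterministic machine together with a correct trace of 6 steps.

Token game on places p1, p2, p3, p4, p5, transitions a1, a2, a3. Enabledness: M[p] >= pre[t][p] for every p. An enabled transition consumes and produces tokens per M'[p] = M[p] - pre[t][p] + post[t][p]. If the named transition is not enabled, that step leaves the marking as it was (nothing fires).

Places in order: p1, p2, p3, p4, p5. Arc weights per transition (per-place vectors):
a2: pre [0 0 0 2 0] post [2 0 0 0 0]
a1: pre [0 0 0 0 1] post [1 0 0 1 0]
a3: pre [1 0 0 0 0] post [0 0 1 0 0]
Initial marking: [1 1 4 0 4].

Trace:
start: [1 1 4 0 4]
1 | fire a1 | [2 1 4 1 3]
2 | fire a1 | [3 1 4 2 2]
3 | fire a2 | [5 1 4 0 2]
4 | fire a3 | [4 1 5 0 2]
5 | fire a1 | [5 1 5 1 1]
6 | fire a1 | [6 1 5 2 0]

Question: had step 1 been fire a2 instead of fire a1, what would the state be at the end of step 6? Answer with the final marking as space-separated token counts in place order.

(re-executing from step 1 with the substitution; state before step 1: [1 1 4 0 4])
1 | fire a2 | [1 1 4 0 4]
2 | fire a1 | [2 1 4 1 3]
3 | fire a2 | [2 1 4 1 3]
4 | fire a3 | [1 1 5 1 3]
5 | fire a1 | [2 1 5 2 2]
6 | fire a1 | [3 1 5 3 1]

3 1 5 3 1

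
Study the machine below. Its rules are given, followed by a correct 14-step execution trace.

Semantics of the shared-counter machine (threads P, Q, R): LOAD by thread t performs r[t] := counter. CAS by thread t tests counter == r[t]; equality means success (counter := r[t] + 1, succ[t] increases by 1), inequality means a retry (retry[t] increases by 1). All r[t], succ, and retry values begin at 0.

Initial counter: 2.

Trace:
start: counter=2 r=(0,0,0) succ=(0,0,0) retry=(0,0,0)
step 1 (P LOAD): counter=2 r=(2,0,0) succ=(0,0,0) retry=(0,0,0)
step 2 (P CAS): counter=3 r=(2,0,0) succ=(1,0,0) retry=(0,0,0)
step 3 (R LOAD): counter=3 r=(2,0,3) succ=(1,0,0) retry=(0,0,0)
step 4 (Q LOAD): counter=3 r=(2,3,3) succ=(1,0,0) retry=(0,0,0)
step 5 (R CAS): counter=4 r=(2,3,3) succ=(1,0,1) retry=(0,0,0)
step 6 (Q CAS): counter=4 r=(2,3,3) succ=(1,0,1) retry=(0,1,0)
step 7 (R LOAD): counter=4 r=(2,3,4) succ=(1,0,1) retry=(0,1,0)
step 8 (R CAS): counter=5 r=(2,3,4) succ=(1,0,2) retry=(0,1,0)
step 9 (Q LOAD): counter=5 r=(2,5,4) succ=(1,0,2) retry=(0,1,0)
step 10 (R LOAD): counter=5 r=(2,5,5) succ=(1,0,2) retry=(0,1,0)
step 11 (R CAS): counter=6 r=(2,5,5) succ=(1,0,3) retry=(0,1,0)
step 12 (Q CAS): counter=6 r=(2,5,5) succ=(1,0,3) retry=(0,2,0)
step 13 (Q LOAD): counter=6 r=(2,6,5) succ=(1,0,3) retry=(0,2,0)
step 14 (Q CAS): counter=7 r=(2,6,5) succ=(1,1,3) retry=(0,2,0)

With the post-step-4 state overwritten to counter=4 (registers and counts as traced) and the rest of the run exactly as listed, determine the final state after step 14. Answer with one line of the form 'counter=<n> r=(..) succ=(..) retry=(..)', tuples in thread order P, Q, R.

state after step 4 := counter=4 r=(2,3,3) succ=(1,0,0) retry=(0,0,0)
step 5 (R CAS): counter=4 r=(2,3,3) succ=(1,0,0) retry=(0,0,1)
step 6 (Q CAS): counter=4 r=(2,3,3) succ=(1,0,0) retry=(0,1,1)
step 7 (R LOAD): counter=4 r=(2,3,4) succ=(1,0,0) retry=(0,1,1)
step 8 (R CAS): counter=5 r=(2,3,4) succ=(1,0,1) retry=(0,1,1)
step 9 (Q LOAD): counter=5 r=(2,5,4) succ=(1,0,1) retry=(0,1,1)
step 10 (R LOAD): counter=5 r=(2,5,5) succ=(1,0,1) retry=(0,1,1)
step 11 (R CAS): counter=6 r=(2,5,5) succ=(1,0,2) retry=(0,1,1)
step 12 (Q CAS): counter=6 r=(2,5,5) succ=(1,0,2) retry=(0,2,1)
step 13 (Q LOAD): counter=6 r=(2,6,5) succ=(1,0,2) retry=(0,2,1)
step 14 (Q CAS): counter=7 r=(2,6,5) succ=(1,1,2) retry=(0,2,1)

counter=7 r=(2,6,5) succ=(1,1,2) retry=(0,2,1)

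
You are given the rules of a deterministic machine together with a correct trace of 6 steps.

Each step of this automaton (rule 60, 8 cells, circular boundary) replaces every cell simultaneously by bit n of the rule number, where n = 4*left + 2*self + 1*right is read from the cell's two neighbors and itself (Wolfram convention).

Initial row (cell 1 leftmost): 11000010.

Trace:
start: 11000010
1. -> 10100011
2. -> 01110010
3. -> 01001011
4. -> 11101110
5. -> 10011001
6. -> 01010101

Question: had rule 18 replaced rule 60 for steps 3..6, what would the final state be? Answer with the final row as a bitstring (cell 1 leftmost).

01010101

(re-executing steps 3..6 under rule 18; state before step 3: 01110010)
3. -> 10001101
4. -> 01010000
5. -> 10001000
6. -> 01010101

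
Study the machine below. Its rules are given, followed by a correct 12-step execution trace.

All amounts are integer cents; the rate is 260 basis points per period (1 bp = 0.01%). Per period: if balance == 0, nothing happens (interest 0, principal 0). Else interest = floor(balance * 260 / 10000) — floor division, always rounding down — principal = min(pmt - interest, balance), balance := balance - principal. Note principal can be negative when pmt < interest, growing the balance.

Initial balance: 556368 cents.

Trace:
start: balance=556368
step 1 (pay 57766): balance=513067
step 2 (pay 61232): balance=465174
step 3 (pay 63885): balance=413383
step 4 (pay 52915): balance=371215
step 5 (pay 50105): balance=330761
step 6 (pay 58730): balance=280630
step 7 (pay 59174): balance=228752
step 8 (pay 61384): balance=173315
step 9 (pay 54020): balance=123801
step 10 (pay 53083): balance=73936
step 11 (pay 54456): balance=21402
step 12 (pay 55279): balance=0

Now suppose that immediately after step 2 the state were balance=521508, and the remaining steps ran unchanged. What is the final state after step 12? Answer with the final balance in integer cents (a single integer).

39497

state after step 2 := balance=521508
step 3 (pay 63885): balance=471182
step 4 (pay 52915): balance=430517
step 5 (pay 50105): balance=391605
step 6 (pay 58730): balance=343056
step 7 (pay 59174): balance=292801
step 8 (pay 61384): balance=239029
step 9 (pay 54020): balance=191223
step 10 (pay 53083): balance=143111
step 11 (pay 54456): balance=92375
step 12 (pay 55279): balance=39497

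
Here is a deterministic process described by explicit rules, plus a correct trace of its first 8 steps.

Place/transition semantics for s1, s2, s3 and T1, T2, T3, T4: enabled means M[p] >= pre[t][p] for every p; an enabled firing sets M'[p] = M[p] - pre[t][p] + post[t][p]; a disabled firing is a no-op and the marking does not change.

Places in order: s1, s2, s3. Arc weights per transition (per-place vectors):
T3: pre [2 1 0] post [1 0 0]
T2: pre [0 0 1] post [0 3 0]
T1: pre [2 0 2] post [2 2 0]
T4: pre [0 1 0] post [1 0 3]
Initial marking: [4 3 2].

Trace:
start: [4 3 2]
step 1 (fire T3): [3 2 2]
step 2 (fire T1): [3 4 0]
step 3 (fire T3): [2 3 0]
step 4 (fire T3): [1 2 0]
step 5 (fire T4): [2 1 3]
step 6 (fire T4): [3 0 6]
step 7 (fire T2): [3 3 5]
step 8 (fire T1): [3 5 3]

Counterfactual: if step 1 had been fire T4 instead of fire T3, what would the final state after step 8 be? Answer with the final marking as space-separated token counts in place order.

(re-executing from step 1 with the substitution; state before step 1: [4 3 2])
step 1 (fire T4): [5 2 5]
step 2 (fire T1): [5 4 3]
step 3 (fire T3): [4 3 3]
step 4 (fire T3): [3 2 3]
step 5 (fire T4): [4 1 6]
step 6 (fire T4): [5 0 9]
step 7 (fire T2): [5 3 8]
step 8 (fire T1): [5 5 6]

5 5 6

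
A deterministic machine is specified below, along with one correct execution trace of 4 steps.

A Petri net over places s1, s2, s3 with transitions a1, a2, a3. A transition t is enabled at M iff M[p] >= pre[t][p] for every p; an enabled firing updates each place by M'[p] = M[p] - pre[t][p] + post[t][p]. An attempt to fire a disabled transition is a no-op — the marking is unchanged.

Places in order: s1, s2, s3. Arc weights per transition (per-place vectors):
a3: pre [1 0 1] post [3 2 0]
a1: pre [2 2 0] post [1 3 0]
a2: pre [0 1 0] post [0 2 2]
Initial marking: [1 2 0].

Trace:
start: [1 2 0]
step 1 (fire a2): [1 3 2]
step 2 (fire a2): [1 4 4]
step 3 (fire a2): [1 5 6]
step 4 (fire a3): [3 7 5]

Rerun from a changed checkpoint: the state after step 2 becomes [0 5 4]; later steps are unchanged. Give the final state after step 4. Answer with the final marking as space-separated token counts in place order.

state after step 2 := [0 5 4]
step 3 (fire a2): [0 6 6]
step 4 (fire a3): [0 6 6]

0 6 6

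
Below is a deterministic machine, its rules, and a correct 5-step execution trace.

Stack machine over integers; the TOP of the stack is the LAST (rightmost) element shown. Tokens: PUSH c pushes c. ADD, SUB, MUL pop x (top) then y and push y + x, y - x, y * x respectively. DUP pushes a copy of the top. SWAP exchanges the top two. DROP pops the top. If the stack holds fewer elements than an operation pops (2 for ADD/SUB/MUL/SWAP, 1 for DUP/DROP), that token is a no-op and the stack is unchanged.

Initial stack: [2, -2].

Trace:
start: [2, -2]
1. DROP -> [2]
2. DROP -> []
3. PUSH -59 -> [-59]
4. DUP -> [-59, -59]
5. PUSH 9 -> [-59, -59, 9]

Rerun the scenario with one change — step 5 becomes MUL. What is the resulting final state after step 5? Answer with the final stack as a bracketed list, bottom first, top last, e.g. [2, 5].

[3481]

(re-executing from step 5 with the substitution; state before step 5: [-59, -59])
5. MUL -> [3481]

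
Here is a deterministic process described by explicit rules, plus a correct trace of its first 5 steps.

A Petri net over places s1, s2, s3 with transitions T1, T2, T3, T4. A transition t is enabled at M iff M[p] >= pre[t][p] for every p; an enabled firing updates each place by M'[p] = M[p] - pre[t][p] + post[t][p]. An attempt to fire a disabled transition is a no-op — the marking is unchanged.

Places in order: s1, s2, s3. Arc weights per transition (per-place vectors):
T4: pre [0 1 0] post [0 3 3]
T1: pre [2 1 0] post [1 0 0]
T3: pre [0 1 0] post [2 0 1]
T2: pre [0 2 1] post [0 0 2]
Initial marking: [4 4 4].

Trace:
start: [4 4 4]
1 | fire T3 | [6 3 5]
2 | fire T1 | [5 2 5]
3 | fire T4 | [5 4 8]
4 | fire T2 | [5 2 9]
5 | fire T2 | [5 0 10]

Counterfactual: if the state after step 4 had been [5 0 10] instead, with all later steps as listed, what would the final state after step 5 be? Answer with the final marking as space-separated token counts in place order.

state after step 4 := [5 0 10]
5 | fire T2 | [5 0 10]

5 0 10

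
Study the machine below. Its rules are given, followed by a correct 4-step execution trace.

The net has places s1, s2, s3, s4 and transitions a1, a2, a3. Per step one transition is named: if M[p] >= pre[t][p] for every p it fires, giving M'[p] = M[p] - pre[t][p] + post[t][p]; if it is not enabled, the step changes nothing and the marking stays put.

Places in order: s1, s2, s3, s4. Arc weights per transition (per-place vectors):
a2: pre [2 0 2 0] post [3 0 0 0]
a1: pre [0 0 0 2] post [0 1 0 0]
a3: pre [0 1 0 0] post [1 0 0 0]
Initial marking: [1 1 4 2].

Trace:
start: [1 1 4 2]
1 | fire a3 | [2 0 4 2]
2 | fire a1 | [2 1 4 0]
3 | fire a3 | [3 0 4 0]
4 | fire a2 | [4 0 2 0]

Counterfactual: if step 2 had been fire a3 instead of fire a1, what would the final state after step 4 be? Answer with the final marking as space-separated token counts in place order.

(re-executing from step 2 with the substitution; state before step 2: [2 0 4 2])
2 | fire a3 | [2 0 4 2]
3 | fire a3 | [2 0 4 2]
4 | fire a2 | [3 0 2 2]

3 0 2 2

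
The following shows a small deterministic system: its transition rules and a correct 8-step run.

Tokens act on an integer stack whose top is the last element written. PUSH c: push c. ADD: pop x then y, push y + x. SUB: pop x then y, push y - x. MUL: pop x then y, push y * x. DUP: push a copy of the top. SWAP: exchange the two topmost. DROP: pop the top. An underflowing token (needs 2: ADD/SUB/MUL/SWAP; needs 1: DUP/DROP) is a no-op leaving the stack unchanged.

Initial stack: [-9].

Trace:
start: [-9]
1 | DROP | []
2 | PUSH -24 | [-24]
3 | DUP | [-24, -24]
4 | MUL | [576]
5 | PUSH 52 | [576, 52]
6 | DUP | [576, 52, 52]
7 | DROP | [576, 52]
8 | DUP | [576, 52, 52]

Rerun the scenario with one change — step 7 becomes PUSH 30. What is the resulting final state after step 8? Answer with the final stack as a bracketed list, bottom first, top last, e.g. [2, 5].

[576, 52, 52, 30, 30]

(re-executing from step 7 with the substitution; state before step 7: [576, 52, 52])
7 | PUSH 30 | [576, 52, 52, 30]
8 | DUP | [576, 52, 52, 30, 30]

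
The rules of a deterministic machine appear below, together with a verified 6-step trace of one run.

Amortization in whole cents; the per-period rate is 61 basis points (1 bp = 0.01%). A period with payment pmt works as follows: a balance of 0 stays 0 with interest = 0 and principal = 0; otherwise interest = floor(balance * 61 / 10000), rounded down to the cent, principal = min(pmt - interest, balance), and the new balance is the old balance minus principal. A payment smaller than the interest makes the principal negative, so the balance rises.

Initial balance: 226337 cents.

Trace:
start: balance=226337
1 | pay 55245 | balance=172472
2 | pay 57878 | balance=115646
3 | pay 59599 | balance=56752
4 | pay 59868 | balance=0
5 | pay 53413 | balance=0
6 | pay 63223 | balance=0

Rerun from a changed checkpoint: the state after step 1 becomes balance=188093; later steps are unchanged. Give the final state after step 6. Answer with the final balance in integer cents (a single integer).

state after step 1 := balance=188093
2 | pay 57878 | balance=131362
3 | pay 59599 | balance=72564
4 | pay 59868 | balance=13138
5 | pay 53413 | balance=0
6 | pay 63223 | balance=0

0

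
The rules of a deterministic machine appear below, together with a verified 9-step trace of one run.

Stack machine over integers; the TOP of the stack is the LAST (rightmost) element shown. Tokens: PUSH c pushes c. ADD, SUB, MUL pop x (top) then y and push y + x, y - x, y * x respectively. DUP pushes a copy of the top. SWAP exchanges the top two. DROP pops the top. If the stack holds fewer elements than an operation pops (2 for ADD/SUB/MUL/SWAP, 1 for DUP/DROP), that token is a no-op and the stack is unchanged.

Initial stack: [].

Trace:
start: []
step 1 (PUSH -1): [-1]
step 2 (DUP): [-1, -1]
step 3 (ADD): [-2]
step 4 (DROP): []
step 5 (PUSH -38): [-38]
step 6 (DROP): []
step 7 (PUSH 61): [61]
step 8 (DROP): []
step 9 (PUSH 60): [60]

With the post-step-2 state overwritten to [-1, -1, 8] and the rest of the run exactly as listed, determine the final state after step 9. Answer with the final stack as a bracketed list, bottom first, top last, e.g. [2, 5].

[-1, 60]

state after step 2 := [-1, -1, 8]
step 3 (ADD): [-1, 7]
step 4 (DROP): [-1]
step 5 (PUSH -38): [-1, -38]
step 6 (DROP): [-1]
step 7 (PUSH 61): [-1, 61]
step 8 (DROP): [-1]
step 9 (PUSH 60): [-1, 60]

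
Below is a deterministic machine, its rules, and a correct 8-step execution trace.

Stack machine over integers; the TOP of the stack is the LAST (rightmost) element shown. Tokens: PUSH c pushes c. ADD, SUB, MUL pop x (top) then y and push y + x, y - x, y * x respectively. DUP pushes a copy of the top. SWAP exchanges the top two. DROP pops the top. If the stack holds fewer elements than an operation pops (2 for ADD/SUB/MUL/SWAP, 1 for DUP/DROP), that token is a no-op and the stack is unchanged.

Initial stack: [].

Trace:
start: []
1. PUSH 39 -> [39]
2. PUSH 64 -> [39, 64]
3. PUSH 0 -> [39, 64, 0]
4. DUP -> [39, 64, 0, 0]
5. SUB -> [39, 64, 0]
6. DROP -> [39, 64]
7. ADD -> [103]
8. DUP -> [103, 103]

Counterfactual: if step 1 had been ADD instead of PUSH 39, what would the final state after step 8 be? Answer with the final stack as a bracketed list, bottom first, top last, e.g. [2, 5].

(re-executing from step 1 with the substitution; state before step 1: [])
1. ADD -> []
2. PUSH 64 -> [64]
3. PUSH 0 -> [64, 0]
4. DUP -> [64, 0, 0]
5. SUB -> [64, 0]
6. DROP -> [64]
7. ADD -> [64]
8. DUP -> [64, 64]

[64, 64]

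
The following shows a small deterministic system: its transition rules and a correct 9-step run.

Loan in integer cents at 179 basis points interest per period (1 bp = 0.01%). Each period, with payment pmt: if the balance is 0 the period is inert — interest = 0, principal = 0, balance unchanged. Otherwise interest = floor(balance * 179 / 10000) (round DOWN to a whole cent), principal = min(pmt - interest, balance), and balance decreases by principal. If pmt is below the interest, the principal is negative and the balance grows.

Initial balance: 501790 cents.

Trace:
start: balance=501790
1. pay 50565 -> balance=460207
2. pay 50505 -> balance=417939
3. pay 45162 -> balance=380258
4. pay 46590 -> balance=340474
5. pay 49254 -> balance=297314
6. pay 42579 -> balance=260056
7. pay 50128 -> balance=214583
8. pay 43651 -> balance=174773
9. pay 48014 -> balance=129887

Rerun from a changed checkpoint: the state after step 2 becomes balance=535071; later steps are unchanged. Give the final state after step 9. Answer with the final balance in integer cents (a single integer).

262506

state after step 2 := balance=535071
3. pay 45162 -> balance=499486
4. pay 46590 -> balance=461836
5. pay 49254 -> balance=420848
6. pay 42579 -> balance=385802
7. pay 50128 -> balance=342579
8. pay 43651 -> balance=305060
9. pay 48014 -> balance=262506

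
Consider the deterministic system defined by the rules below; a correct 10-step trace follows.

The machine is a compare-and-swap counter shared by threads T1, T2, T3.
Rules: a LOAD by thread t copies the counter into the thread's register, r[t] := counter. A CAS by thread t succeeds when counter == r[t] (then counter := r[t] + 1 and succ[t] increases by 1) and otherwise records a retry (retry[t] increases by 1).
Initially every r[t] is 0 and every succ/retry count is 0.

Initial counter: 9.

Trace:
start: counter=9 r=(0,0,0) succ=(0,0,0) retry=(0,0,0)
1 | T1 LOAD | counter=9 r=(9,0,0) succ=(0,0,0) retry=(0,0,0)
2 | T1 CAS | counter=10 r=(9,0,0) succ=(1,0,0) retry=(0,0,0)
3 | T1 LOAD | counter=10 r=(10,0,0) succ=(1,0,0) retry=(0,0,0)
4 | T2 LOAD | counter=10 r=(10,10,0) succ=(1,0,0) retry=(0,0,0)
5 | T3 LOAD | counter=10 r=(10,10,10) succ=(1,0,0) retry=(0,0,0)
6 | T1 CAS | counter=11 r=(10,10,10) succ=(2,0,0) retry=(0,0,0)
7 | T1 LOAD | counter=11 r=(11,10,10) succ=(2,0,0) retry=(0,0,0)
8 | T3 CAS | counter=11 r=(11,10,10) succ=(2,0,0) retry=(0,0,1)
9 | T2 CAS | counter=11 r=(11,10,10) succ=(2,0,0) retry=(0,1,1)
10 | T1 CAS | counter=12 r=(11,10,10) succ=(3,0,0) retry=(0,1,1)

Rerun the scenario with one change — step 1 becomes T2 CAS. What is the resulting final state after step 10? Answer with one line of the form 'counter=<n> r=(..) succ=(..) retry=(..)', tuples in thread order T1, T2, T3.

(re-executing from step 1 with the substitution; state before step 1: counter=9 r=(0,0,0) succ=(0,0,0) retry=(0,0,0))
1 | T2 CAS | counter=9 r=(0,0,0) succ=(0,0,0) retry=(0,1,0)
2 | T1 CAS | counter=9 r=(0,0,0) succ=(0,0,0) retry=(1,1,0)
3 | T1 LOAD | counter=9 r=(9,0,0) succ=(0,0,0) retry=(1,1,0)
4 | T2 LOAD | counter=9 r=(9,9,0) succ=(0,0,0) retry=(1,1,0)
5 | T3 LOAD | counter=9 r=(9,9,9) succ=(0,0,0) retry=(1,1,0)
6 | T1 CAS | counter=10 r=(9,9,9) succ=(1,0,0) retry=(1,1,0)
7 | T1 LOAD | counter=10 r=(10,9,9) succ=(1,0,0) retry=(1,1,0)
8 | T3 CAS | counter=10 r=(10,9,9) succ=(1,0,0) retry=(1,1,1)
9 | T2 CAS | counter=10 r=(10,9,9) succ=(1,0,0) retry=(1,2,1)
10 | T1 CAS | counter=11 r=(10,9,9) succ=(2,0,0) retry=(1,2,1)

counter=11 r=(10,9,9) succ=(2,0,0) retry=(1,2,1)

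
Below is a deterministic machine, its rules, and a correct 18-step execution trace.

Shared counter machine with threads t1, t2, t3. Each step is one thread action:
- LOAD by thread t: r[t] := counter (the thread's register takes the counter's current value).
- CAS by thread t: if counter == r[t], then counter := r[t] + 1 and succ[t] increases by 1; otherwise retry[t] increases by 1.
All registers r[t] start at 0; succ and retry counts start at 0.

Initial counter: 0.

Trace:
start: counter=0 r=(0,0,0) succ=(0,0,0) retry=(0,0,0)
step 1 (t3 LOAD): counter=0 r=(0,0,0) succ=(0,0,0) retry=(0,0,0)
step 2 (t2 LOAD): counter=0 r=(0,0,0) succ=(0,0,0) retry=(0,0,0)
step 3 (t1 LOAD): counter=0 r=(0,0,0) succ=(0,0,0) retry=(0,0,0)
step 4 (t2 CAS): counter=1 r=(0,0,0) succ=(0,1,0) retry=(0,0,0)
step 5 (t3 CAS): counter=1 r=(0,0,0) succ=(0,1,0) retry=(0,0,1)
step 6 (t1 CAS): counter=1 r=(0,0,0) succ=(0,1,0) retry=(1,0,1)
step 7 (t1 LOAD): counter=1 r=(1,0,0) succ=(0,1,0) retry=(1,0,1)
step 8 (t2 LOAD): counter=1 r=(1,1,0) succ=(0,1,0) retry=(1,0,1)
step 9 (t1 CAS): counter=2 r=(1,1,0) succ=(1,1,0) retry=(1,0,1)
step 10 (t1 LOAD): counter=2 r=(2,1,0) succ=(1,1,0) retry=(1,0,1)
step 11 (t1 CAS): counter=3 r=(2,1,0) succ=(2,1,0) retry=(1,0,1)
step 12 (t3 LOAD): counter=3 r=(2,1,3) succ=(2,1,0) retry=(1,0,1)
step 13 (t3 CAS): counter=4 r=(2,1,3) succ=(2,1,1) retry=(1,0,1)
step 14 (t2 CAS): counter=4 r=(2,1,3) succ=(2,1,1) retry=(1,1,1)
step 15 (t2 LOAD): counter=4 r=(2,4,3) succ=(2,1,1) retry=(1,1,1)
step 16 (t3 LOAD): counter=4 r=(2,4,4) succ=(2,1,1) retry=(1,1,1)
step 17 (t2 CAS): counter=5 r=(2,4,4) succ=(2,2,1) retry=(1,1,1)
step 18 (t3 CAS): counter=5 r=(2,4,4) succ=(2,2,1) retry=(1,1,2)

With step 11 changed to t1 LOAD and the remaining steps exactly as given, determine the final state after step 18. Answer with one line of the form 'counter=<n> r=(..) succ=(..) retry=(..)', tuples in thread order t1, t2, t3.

counter=4 r=(2,3,3) succ=(1,2,1) retry=(1,1,2)

(re-executing from step 11 with the substitution; state before step 11: counter=2 r=(2,1,0) succ=(1,1,0) retry=(1,0,1))
step 11 (t1 LOAD): counter=2 r=(2,1,0) succ=(1,1,0) retry=(1,0,1)
step 12 (t3 LOAD): counter=2 r=(2,1,2) succ=(1,1,0) retry=(1,0,1)
step 13 (t3 CAS): counter=3 r=(2,1,2) succ=(1,1,1) retry=(1,0,1)
step 14 (t2 CAS): counter=3 r=(2,1,2) succ=(1,1,1) retry=(1,1,1)
step 15 (t2 LOAD): counter=3 r=(2,3,2) succ=(1,1,1) retry=(1,1,1)
step 16 (t3 LOAD): counter=3 r=(2,3,3) succ=(1,1,1) retry=(1,1,1)
step 17 (t2 CAS): counter=4 r=(2,3,3) succ=(1,2,1) retry=(1,1,1)
step 18 (t3 CAS): counter=4 r=(2,3,3) succ=(1,2,1) retry=(1,1,2)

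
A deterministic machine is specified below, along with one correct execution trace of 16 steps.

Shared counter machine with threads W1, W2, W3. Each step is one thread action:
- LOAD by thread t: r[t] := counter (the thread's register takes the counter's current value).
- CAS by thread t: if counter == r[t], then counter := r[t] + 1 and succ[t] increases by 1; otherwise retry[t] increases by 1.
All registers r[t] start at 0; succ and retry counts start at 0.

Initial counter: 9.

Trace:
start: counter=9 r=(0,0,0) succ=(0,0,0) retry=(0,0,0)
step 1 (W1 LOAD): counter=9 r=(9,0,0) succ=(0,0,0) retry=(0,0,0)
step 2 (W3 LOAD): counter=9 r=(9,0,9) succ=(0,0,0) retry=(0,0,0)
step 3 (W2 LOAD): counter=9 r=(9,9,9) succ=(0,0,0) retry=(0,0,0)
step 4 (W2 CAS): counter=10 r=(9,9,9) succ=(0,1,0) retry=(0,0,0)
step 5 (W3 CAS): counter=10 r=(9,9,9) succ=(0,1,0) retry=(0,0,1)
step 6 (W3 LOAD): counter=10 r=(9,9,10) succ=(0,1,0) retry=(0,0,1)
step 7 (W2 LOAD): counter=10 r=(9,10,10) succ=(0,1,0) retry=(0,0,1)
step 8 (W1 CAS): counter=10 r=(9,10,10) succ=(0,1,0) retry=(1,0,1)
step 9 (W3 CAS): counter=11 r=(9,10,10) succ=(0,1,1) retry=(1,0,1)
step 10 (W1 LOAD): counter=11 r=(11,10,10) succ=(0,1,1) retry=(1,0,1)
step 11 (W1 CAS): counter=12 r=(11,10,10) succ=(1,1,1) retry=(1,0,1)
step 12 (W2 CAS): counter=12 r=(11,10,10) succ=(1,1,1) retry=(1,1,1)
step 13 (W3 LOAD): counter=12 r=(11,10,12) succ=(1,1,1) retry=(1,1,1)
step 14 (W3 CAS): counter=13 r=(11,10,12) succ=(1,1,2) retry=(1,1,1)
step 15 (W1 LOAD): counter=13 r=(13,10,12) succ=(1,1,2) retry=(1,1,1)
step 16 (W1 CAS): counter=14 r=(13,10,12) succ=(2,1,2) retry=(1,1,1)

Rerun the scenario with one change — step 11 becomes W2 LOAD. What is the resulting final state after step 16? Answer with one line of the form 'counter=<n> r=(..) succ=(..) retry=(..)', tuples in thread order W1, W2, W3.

(re-executing from step 11 with the substitution; state before step 11: counter=11 r=(11,10,10) succ=(0,1,1) retry=(1,0,1))
step 11 (W2 LOAD): counter=11 r=(11,11,10) succ=(0,1,1) retry=(1,0,1)
step 12 (W2 CAS): counter=12 r=(11,11,10) succ=(0,2,1) retry=(1,0,1)
step 13 (W3 LOAD): counter=12 r=(11,11,12) succ=(0,2,1) retry=(1,0,1)
step 14 (W3 CAS): counter=13 r=(11,11,12) succ=(0,2,2) retry=(1,0,1)
step 15 (W1 LOAD): counter=13 r=(13,11,12) succ=(0,2,2) retry=(1,0,1)
step 16 (W1 CAS): counter=14 r=(13,11,12) succ=(1,2,2) retry=(1,0,1)

counter=14 r=(13,11,12) succ=(1,2,2) retry=(1,0,1)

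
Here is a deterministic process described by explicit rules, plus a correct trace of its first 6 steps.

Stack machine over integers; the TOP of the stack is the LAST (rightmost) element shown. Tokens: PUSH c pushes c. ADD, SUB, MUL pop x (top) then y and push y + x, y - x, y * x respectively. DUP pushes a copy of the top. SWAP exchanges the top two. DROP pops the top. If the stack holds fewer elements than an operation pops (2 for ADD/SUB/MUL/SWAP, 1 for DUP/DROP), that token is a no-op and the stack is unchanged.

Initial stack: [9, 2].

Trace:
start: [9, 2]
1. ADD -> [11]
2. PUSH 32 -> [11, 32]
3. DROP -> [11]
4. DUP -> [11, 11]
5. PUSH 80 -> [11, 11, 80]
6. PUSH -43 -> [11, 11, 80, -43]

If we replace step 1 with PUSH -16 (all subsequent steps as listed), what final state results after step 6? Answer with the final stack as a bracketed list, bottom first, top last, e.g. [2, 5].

(re-executing from step 1 with the substitution; state before step 1: [9, 2])
1. PUSH -16 -> [9, 2, -16]
2. PUSH 32 -> [9, 2, -16, 32]
3. DROP -> [9, 2, -16]
4. DUP -> [9, 2, -16, -16]
5. PUSH 80 -> [9, 2, -16, -16, 80]
6. PUSH -43 -> [9, 2, -16, -16, 80, -43]

[9, 2, -16, -16, 80, -43]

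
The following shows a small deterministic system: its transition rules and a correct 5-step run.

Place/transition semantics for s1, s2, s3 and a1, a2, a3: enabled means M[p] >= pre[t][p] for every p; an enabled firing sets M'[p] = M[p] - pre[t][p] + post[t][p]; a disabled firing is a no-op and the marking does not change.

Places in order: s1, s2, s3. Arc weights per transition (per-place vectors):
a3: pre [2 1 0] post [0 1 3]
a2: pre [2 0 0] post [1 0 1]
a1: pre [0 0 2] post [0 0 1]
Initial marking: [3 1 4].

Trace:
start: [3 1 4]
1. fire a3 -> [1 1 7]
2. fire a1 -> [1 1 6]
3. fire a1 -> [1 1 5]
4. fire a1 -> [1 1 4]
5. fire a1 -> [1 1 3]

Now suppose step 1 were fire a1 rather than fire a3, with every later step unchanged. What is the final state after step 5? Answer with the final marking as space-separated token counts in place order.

3 1 1

(re-executing from step 1 with the substitution; state before step 1: [3 1 4])
1. fire a1 -> [3 1 3]
2. fire a1 -> [3 1 2]
3. fire a1 -> [3 1 1]
4. fire a1 -> [3 1 1]
5. fire a1 -> [3 1 1]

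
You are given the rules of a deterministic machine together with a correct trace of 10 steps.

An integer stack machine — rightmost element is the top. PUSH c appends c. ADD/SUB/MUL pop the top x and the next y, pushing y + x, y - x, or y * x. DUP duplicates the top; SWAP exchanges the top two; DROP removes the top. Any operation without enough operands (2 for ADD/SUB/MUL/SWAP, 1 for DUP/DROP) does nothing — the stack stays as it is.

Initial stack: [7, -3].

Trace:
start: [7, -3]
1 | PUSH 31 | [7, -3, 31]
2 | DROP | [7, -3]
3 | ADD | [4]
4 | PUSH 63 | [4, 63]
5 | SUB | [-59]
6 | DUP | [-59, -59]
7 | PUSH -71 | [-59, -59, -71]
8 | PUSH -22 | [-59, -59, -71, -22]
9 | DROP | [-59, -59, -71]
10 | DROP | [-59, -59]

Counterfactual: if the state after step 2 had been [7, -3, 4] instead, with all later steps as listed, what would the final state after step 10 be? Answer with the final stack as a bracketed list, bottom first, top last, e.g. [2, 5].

state after step 2 := [7, -3, 4]
3 | ADD | [7, 1]
4 | PUSH 63 | [7, 1, 63]
5 | SUB | [7, -62]
6 | DUP | [7, -62, -62]
7 | PUSH -71 | [7, -62, -62, -71]
8 | PUSH -22 | [7, -62, -62, -71, -22]
9 | DROP | [7, -62, -62, -71]
10 | DROP | [7, -62, -62]

[7, -62, -62]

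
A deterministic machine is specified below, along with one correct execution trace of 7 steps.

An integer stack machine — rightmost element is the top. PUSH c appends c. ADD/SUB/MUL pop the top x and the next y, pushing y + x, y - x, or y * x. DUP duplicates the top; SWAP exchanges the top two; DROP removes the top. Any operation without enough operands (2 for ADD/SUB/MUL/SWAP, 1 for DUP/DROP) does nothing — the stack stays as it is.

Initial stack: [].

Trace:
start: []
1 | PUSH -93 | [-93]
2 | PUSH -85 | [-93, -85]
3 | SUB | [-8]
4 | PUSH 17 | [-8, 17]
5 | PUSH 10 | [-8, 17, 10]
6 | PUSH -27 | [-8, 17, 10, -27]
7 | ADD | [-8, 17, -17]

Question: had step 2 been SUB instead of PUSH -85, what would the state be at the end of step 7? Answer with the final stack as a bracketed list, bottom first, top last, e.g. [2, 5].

[-93, 17, -17]

(re-executing from step 2 with the substitution; state before step 2: [-93])
2 | SUB | [-93]
3 | SUB | [-93]
4 | PUSH 17 | [-93, 17]
5 | PUSH 10 | [-93, 17, 10]
6 | PUSH -27 | [-93, 17, 10, -27]
7 | ADD | [-93, 17, -17]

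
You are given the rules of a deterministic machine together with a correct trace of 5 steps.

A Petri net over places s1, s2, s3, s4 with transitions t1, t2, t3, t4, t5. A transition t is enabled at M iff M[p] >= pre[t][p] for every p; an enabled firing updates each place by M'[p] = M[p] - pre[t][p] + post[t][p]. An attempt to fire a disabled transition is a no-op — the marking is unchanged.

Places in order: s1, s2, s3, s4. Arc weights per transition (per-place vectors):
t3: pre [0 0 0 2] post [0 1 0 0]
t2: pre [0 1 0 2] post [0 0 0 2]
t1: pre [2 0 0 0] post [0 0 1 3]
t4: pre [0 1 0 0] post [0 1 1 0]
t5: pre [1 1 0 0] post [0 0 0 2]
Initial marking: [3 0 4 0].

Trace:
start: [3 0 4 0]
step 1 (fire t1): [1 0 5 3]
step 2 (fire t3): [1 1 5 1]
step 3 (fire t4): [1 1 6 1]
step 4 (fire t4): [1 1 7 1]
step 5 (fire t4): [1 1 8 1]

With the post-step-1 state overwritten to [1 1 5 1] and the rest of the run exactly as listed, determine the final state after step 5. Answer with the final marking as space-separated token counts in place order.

1 1 8 1

state after step 1 := [1 1 5 1]
step 2 (fire t3): [1 1 5 1]
step 3 (fire t4): [1 1 6 1]
step 4 (fire t4): [1 1 7 1]
step 5 (fire t4): [1 1 8 1]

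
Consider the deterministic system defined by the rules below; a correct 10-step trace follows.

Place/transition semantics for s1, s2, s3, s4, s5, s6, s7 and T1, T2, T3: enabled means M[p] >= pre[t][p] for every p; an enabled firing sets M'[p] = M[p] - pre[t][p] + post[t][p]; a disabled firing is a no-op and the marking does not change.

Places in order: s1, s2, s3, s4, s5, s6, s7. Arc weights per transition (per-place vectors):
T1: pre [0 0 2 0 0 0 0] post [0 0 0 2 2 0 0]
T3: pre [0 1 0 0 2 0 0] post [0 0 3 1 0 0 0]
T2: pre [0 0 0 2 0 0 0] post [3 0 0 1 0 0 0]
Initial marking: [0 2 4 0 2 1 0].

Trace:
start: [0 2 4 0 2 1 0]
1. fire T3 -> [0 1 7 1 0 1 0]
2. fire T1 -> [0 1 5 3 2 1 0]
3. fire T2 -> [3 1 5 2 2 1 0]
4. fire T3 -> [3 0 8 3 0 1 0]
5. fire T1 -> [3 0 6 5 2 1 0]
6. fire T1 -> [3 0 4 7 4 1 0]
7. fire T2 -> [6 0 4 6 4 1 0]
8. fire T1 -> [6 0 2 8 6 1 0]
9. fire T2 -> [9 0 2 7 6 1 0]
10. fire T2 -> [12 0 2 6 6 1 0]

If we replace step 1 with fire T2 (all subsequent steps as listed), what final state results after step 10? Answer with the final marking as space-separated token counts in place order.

12 1 1 3 6 1 0

(re-executing from step 1 with the substitution; state before step 1: [0 2 4 0 2 1 0])
1. fire T2 -> [0 2 4 0 2 1 0]
2. fire T1 -> [0 2 2 2 4 1 0]
3. fire T2 -> [3 2 2 1 4 1 0]
4. fire T3 -> [3 1 5 2 2 1 0]
5. fire T1 -> [3 1 3 4 4 1 0]
6. fire T1 -> [3 1 1 6 6 1 0]
7. fire T2 -> [6 1 1 5 6 1 0]
8. fire T1 -> [6 1 1 5 6 1 0]
9. fire T2 -> [9 1 1 4 6 1 0]
10. fire T2 -> [12 1 1 3 6 1 0]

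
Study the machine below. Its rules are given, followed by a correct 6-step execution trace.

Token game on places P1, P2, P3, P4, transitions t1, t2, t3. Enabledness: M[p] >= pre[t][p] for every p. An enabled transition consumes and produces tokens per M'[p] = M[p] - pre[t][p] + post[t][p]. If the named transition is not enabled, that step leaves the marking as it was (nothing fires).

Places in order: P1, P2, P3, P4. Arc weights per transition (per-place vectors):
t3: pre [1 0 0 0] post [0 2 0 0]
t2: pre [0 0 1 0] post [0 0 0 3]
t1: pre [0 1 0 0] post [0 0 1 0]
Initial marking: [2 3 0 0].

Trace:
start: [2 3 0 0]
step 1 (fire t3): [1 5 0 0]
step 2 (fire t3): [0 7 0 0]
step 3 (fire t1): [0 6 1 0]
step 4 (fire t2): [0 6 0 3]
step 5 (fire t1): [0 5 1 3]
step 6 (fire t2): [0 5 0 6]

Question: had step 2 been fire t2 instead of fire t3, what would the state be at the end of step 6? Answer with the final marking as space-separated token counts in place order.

1 3 0 6

(re-executing from step 2 with the substitution; state before step 2: [1 5 0 0])
step 2 (fire t2): [1 5 0 0]
step 3 (fire t1): [1 4 1 0]
step 4 (fire t2): [1 4 0 3]
step 5 (fire t1): [1 3 1 3]
step 6 (fire t2): [1 3 0 6]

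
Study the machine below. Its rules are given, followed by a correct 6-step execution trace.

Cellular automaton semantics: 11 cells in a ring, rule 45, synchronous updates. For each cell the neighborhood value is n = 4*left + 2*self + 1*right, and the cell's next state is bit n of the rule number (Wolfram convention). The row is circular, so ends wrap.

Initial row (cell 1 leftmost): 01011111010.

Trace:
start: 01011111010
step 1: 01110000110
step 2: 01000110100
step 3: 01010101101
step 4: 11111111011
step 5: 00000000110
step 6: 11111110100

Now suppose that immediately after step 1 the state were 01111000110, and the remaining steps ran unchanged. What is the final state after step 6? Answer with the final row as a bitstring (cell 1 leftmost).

state after step 1 := 01111000110
step 2: 01000010100
step 3: 01011011101
step 4: 11110110011
step 5: 00001100010
step 6: 11101001010

11101001010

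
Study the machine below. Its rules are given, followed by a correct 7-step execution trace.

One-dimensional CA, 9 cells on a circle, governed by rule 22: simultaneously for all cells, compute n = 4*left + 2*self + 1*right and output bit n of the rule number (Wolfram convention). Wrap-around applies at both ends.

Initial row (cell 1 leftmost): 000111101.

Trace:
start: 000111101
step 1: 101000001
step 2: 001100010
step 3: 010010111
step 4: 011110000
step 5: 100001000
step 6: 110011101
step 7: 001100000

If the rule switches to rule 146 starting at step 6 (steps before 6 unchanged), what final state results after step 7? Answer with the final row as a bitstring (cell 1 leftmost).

001100000

(re-executing steps 6..7 under rule 146; state before step 6: 100001000)
step 6: 010010101
step 7: 001100000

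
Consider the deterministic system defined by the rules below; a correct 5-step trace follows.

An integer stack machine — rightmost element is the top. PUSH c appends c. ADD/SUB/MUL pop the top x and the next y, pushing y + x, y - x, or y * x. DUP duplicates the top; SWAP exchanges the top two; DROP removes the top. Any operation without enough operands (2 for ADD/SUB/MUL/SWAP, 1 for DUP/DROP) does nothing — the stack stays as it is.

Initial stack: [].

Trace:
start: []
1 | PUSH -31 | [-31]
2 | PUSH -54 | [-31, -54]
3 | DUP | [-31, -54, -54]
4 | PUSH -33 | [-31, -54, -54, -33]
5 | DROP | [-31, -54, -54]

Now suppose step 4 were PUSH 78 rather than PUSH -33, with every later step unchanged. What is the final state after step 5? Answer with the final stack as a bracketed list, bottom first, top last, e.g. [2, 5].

(re-executing from step 4 with the substitution; state before step 4: [-31, -54, -54])
4 | PUSH 78 | [-31, -54, -54, 78]
5 | DROP | [-31, -54, -54]

[-31, -54, -54]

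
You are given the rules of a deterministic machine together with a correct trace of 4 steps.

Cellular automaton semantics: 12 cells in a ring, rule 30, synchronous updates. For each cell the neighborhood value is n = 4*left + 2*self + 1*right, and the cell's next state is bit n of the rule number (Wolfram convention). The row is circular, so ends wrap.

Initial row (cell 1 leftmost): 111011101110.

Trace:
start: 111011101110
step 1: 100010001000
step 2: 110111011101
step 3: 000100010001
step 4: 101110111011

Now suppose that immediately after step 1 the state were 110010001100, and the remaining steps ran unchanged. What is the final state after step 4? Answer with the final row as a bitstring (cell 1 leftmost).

011100111111

state after step 1 := 110010001100
step 2: 101111011011
step 3: 001000010010
step 4: 011100111111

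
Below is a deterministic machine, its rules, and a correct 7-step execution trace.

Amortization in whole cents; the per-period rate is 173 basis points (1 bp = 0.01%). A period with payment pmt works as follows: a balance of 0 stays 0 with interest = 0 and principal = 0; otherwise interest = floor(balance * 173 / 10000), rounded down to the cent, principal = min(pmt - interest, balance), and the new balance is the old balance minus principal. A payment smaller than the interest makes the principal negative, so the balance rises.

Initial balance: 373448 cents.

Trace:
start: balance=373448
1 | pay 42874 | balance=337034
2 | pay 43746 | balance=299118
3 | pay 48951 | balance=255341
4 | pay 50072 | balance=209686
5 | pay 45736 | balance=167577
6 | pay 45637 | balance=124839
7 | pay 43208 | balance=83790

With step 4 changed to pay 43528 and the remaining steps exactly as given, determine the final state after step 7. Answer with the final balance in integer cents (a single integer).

90679

(re-executing from step 4 with the substitution; state before step 4: balance=255341)
4 | pay 43528 | balance=216230
5 | pay 45736 | balance=174234
6 | pay 45637 | balance=131611
7 | pay 43208 | balance=90679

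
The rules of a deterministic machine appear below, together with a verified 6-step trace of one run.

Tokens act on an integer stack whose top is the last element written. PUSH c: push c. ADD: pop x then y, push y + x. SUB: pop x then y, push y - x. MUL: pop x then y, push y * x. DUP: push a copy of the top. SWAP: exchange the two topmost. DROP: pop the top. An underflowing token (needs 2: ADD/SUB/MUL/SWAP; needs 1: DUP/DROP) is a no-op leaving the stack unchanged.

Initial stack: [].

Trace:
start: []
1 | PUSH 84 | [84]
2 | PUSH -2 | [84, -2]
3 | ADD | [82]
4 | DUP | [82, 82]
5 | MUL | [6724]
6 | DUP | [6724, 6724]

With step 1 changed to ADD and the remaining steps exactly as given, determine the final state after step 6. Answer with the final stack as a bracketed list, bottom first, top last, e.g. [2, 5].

[4, 4]

(re-executing from step 1 with the substitution; state before step 1: [])
1 | ADD | []
2 | PUSH -2 | [-2]
3 | ADD | [-2]
4 | DUP | [-2, -2]
5 | MUL | [4]
6 | DUP | [4, 4]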